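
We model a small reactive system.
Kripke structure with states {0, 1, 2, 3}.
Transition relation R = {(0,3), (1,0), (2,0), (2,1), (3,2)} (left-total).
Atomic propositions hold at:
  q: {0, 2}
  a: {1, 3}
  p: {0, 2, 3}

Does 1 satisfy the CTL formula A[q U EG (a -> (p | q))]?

Sat(p | q) = {0, 2, 3}
Sat(a -> (p | q)) = {0, 2, 3}
EG (a -> (p | q)): greatest fixpoint, start Z0 = {0, 2, 3}, keep only states in Sat with some successor in Z. Already a fixed point.
Sat(EG (a -> (p | q))) = {0, 2, 3}
A[q U EG (a -> (p | q))]: least fixpoint, start Z0 = Sat(EG (a -> (p | q))) = {0, 2, 3}, add states in Sat(q) with every successor in Z. Already a fixed point.
Sat(A[q U EG (a -> (p | q))]) = {0, 2, 3}
1 ∉ Sat(A[q U EG (a -> (p | q))]) = {0, 2, 3}, so the formula does not hold at 1.

No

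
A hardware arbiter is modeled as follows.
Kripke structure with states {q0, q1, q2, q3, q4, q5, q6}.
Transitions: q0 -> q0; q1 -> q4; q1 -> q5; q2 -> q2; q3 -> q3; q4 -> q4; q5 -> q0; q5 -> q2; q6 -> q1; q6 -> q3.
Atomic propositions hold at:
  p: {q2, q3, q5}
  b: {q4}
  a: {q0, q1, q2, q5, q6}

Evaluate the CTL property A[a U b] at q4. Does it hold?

A[a U b]: least fixpoint, start Z0 = Sat(b) = {q4}, add states in Sat(a) with every successor in Z. Already a fixed point.
Sat(A[a U b]) = {q4}
q4 ∈ Sat(A[a U b]) = {q4}, so the formula holds at q4.

Yes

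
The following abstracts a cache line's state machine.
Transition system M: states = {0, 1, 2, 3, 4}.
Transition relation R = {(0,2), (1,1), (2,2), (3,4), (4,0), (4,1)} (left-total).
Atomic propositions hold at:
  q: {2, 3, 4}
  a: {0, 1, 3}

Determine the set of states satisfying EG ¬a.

{2}

Sat(¬a) = {2, 4}
EG ¬a: greatest fixpoint, start Z0 = {2, 4}, keep only states in Sat with some successor in Z. Z1 = {2}; fixed.
Sat(EG ¬a) = {2}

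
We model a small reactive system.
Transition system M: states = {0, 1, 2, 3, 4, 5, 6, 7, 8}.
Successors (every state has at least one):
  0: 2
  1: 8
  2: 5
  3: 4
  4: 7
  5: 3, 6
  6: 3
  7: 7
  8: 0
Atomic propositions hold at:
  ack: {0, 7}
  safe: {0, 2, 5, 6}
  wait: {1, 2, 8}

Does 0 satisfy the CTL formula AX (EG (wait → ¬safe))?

Sat(¬safe) = {1, 3, 4, 7, 8}
Sat(wait → ¬safe) = {0, 1, 3, 4, 5, 6, 7, 8}
EG (wait → ¬safe): greatest fixpoint, start Z0 = {0, 1, 3, 4, 5, 6, 7, 8}, keep only states in Sat with some successor in Z. Z1 = {1, 3, 4, 5, 6, 7, 8}; Z2 = {1, 3, 4, 5, 6, 7}; Z3 = {3, 4, 5, 6, 7}; fixed.
Sat(EG (wait → ¬safe)) = {3, 4, 5, 6, 7}
Sat(AX (EG (wait → ¬safe))) = {s : every successor in {3, 4, 5, 6, 7}} = {2, 3, 4, 5, 6, 7}
0 ∉ Sat(AX (EG (wait → ¬safe))) = {2, 3, 4, 5, 6, 7}, so the formula does not hold at 0.

No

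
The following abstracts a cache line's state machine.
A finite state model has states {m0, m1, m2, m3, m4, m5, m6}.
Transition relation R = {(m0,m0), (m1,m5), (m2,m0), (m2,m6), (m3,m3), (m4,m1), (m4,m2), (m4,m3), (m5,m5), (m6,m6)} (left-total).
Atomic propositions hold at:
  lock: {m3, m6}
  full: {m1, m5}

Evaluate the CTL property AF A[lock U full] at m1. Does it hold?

Yes

A[lock U full]: least fixpoint, start Z0 = Sat(full) = {m1, m5}, add states in Sat(lock) with every successor in Z. Already a fixed point.
Sat(A[lock U full]) = {m1, m5}
AF A[lock U full]: least fixpoint, start Z0 = {m1, m5}, add states with every successor in Z. Already a fixed point.
Sat(AF A[lock U full]) = {m1, m5}
m1 ∈ Sat(AF A[lock U full]) = {m1, m5}, so the formula holds at m1.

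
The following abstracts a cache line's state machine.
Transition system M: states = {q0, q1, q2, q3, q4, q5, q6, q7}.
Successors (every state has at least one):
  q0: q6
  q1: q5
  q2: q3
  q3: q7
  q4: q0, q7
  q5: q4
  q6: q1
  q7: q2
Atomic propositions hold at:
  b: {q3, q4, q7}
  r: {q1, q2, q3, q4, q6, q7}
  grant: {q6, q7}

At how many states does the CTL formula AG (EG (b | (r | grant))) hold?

3

Sat(r | grant) = {q1, q2, q3, q4, q6, q7}
Sat(b | (r | grant)) = {q1, q2, q3, q4, q6, q7}
EG (b | (r | grant)): greatest fixpoint, start Z0 = {q1, q2, q3, q4, q6, q7}, keep only states in Sat with some successor in Z. Z1 = {q2, q3, q4, q6, q7}; Z2 = {q2, q3, q4, q7}; fixed.
Sat(EG (b | (r | grant))) = {q2, q3, q4, q7}
AG (EG (b | (r | grant))): greatest fixpoint, start Z0 = {q2, q3, q4, q7}, keep only states in Sat with every successor in Z. Z1 = {q2, q3, q7}; fixed.
Sat(AG (EG (b | (r | grant)))) = {q2, q3, q7}
|Sat(AG (EG (b | (r | grant))))| = |{q2, q3, q7}| = 3.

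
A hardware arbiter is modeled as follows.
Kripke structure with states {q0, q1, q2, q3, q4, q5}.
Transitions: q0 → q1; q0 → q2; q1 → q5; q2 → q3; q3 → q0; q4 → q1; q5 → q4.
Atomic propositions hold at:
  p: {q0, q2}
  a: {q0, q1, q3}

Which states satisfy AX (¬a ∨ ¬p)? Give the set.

{q0, q1, q2, q4, q5}

Sat(¬a) = {q2, q4, q5}
Sat(¬p) = {q1, q3, q4, q5}
Sat(¬a ∨ ¬p) = {q1, q2, q3, q4, q5}
Sat(AX (¬a ∨ ¬p)) = {s : every successor in {q1, q2, q3, q4, q5}} = {q0, q1, q2, q4, q5}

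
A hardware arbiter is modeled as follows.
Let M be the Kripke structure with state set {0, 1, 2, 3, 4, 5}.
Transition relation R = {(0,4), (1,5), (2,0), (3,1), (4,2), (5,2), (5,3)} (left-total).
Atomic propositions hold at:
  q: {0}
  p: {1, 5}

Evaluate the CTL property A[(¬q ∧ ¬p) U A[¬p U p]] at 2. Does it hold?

Sat(¬q) = {1, 2, 3, 4, 5}
Sat(¬p) = {0, 2, 3, 4}
Sat(¬q ∧ ¬p) = {2, 3, 4}
A[¬p U p]: least fixpoint, start Z0 = Sat(p) = {1, 5}, add states in Sat(¬p) with every successor in Z. Z1 = {1, 3, 5}; fixed.
Sat(A[¬p U p]) = {1, 3, 5}
A[(¬q ∧ ¬p) U A[¬p U p]]: least fixpoint, start Z0 = Sat(A[¬p U p]) = {1, 3, 5}, add states in Sat(¬q ∧ ¬p) with every successor in Z. Already a fixed point.
Sat(A[(¬q ∧ ¬p) U A[¬p U p]]) = {1, 3, 5}
2 ∉ Sat(A[(¬q ∧ ¬p) U A[¬p U p]]) = {1, 3, 5}, so the formula does not hold at 2.

No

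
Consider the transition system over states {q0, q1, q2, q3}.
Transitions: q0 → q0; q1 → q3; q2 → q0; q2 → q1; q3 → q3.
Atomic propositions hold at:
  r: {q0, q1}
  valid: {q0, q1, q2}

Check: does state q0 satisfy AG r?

Yes

AG r: greatest fixpoint, start Z0 = {q0, q1}, keep only states in Sat with every successor in Z. Z1 = {q0}; fixed.
Sat(AG r) = {q0}
q0 ∈ Sat(AG r) = {q0}, so the formula holds at q0.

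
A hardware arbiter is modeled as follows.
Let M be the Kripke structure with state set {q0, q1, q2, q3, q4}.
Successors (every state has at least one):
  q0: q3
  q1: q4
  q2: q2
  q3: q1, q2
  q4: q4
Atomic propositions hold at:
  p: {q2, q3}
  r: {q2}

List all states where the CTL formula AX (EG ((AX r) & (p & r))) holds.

Sat(AX r) = {s : every successor in {q2}} = {q2}
Sat(p & r) = {q2}
Sat((AX r) & (p & r)) = {q2}
EG ((AX r) & (p & r)): greatest fixpoint, start Z0 = {q2}, keep only states in Sat with some successor in Z. Already a fixed point.
Sat(EG ((AX r) & (p & r))) = {q2}
Sat(AX (EG ((AX r) & (p & r)))) = {s : every successor in {q2}} = {q2}

{q2}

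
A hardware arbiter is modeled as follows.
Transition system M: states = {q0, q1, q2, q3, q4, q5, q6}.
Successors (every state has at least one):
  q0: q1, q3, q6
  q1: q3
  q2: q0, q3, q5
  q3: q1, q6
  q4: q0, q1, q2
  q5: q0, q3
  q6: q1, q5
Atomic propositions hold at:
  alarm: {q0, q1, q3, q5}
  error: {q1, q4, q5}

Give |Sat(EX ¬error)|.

Sat(¬error) = {q0, q2, q3, q6}
Sat(EX ¬error) = {s : some successor in {q0, q2, q3, q6}} = {q0, q1, q2, q3, q4, q5}
|Sat(EX ¬error)| = |{q0, q1, q2, q3, q4, q5}| = 6.

6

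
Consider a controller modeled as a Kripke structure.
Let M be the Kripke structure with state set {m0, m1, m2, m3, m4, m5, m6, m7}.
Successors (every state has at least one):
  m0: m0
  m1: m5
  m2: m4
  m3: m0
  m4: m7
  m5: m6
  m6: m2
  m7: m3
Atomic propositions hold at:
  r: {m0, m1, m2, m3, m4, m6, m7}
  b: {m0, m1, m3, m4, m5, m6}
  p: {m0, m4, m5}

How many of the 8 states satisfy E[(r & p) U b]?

Sat(r & p) = {m0, m4}
E[(r & p) U b]: least fixpoint, start Z0 = Sat(b) = {m0, m1, m3, m4, m5, m6}, add states in Sat(r & p) with some successor in Z. Already a fixed point.
Sat(E[(r & p) U b]) = {m0, m1, m3, m4, m5, m6}
|Sat(E[(r & p) U b])| = |{m0, m1, m3, m4, m5, m6}| = 6.

6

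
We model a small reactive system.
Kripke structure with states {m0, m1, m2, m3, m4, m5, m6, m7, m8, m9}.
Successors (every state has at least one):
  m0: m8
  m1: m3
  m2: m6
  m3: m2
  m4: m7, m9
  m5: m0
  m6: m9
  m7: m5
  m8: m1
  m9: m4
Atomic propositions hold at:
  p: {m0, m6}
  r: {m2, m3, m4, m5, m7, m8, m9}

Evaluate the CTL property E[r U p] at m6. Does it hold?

Yes

E[r U p]: least fixpoint, start Z0 = Sat(p) = {m0, m6}, add states in Sat(r) with some successor in Z. Z1 = {m0, m2, m5, m6}; Z2 = {m0, m2, m3, m5, m6, m7}; Z3 = {m0, m2, m3, m4, m5, m6, m7}; Z4 = {m0, m2, m3, m4, m5, m6, m7, m9}; fixed.
Sat(E[r U p]) = {m0, m2, m3, m4, m5, m6, m7, m9}
m6 ∈ Sat(E[r U p]) = {m0, m2, m3, m4, m5, m6, m7, m9}, so the formula holds at m6.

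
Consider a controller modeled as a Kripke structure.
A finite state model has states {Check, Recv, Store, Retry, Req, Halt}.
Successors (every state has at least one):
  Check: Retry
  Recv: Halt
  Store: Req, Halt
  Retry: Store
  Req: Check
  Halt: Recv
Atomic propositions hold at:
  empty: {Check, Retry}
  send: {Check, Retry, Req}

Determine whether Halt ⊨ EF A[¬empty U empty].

No

Sat(¬empty) = {Recv, Store, Req, Halt}
A[¬empty U empty]: least fixpoint, start Z0 = Sat(empty) = {Check, Retry}, add states in Sat(¬empty) with every successor in Z. Z1 = {Check, Retry, Req}; fixed.
Sat(A[¬empty U empty]) = {Check, Retry, Req}
EF A[¬empty U empty]: least fixpoint, start Z0 = {Check, Retry, Req}, add states with some successor in Z. Z1 = {Check, Store, Retry, Req}; fixed.
Sat(EF A[¬empty U empty]) = {Check, Store, Retry, Req}
Halt ∉ Sat(EF A[¬empty U empty]) = {Check, Store, Retry, Req}, so the formula does not hold at Halt.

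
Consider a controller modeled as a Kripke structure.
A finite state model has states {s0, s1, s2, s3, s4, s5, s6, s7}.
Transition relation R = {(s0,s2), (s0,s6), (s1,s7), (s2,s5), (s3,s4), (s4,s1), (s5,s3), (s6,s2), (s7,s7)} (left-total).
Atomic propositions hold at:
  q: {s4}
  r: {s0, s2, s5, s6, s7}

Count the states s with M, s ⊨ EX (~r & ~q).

Sat(~r) = {s1, s3, s4}
Sat(~q) = {s0, s1, s2, s3, s5, s6, s7}
Sat(~r & ~q) = {s1, s3}
Sat(EX (~r & ~q)) = {s : some successor in {s1, s3}} = {s4, s5}
|Sat(EX (~r & ~q))| = |{s4, s5}| = 2.

2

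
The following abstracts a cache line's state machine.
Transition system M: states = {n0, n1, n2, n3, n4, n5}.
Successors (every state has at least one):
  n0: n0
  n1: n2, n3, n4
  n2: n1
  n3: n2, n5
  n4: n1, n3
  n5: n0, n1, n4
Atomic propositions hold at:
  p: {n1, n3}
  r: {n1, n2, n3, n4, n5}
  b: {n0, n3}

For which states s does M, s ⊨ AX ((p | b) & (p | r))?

Sat(p | b) = {n0, n1, n3}
Sat(p | r) = {n1, n2, n3, n4, n5}
Sat((p | b) & (p | r)) = {n1, n3}
Sat(AX ((p | b) & (p | r))) = {s : every successor in {n1, n3}} = {n2, n4}

{n2, n4}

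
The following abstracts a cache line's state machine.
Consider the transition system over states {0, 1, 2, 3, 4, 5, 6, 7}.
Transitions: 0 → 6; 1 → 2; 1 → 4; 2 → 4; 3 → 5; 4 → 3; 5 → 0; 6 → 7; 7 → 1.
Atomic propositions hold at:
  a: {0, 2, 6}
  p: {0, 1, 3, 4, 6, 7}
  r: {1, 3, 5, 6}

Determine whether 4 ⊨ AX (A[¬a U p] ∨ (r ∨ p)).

Yes

Sat(¬a) = {1, 3, 4, 5, 7}
A[¬a U p]: least fixpoint, start Z0 = Sat(p) = {0, 1, 3, 4, 6, 7}, add states in Sat(¬a) with every successor in Z. Z1 = {0, 1, 3, 4, 5, 6, 7}; fixed.
Sat(A[¬a U p]) = {0, 1, 3, 4, 5, 6, 7}
Sat(r ∨ p) = {0, 1, 3, 4, 5, 6, 7}
Sat(A[¬a U p] ∨ (r ∨ p)) = {0, 1, 3, 4, 5, 6, 7}
Sat(AX (A[¬a U p] ∨ (r ∨ p))) = {s : every successor in {0, 1, 3, 4, 5, 6, 7}} = {0, 2, 3, 4, 5, 6, 7}
4 ∈ Sat(AX (A[¬a U p] ∨ (r ∨ p))) = {0, 2, 3, 4, 5, 6, 7}, so the formula holds at 4.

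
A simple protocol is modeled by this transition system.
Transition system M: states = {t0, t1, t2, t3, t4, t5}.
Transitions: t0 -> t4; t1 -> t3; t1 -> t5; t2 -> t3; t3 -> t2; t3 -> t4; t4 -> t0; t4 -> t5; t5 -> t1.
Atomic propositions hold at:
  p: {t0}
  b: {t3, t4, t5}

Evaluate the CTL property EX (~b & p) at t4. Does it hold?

Yes

Sat(~b) = {t0, t1, t2}
Sat(~b & p) = {t0}
Sat(EX (~b & p)) = {s : some successor in {t0}} = {t4}
t4 ∈ Sat(EX (~b & p)) = {t4}, so the formula holds at t4.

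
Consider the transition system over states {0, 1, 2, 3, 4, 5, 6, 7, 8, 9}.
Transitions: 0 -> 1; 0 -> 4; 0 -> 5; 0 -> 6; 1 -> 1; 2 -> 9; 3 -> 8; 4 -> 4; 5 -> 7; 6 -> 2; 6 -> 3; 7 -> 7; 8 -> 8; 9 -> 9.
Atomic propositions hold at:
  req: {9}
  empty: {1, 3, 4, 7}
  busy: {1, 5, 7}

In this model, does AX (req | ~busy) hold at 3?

Sat(~busy) = {0, 2, 3, 4, 6, 8, 9}
Sat(req | ~busy) = {0, 2, 3, 4, 6, 8, 9}
Sat(AX (req | ~busy)) = {s : every successor in {0, 2, 3, 4, 6, 8, 9}} = {2, 3, 4, 6, 8, 9}
3 ∈ Sat(AX (req | ~busy)) = {2, 3, 4, 6, 8, 9}, so the formula holds at 3.

Yes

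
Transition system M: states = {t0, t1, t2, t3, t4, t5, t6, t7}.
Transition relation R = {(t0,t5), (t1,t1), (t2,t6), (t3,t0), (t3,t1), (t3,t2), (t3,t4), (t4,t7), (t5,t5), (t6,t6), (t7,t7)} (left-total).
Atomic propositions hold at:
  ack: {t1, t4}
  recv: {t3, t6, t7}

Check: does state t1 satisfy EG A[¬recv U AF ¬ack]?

No

Sat(¬recv) = {t0, t1, t2, t4, t5}
Sat(¬ack) = {t0, t2, t3, t5, t6, t7}
AF ¬ack: least fixpoint, start Z0 = {t0, t2, t3, t5, t6, t7}, add states with every successor in Z. Z1 = {t0, t2, t3, t4, t5, t6, t7}; fixed.
Sat(AF ¬ack) = {t0, t2, t3, t4, t5, t6, t7}
A[¬recv U AF ¬ack]: least fixpoint, start Z0 = Sat(AF ¬ack) = {t0, t2, t3, t4, t5, t6, t7}, add states in Sat(¬recv) with every successor in Z. Already a fixed point.
Sat(A[¬recv U AF ¬ack]) = {t0, t2, t3, t4, t5, t6, t7}
EG A[¬recv U AF ¬ack]: greatest fixpoint, start Z0 = {t0, t2, t3, t4, t5, t6, t7}, keep only states in Sat with some successor in Z. Already a fixed point.
Sat(EG A[¬recv U AF ¬ack]) = {t0, t2, t3, t4, t5, t6, t7}
t1 ∉ Sat(EG A[¬recv U AF ¬ack]) = {t0, t2, t3, t4, t5, t6, t7}, so the formula does not hold at t1.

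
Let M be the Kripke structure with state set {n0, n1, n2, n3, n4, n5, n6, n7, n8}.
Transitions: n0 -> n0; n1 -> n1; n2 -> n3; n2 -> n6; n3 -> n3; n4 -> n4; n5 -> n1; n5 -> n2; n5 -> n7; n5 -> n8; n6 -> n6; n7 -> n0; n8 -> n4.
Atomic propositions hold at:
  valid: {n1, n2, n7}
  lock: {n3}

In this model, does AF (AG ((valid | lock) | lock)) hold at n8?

No

Sat(valid | lock) = {n1, n2, n3, n7}
Sat((valid | lock) | lock) = {n1, n2, n3, n7}
AG ((valid | lock) | lock): greatest fixpoint, start Z0 = {n1, n2, n3, n7}, keep only states in Sat with every successor in Z. Z1 = {n1, n3}; fixed.
Sat(AG ((valid | lock) | lock)) = {n1, n3}
AF (AG ((valid | lock) | lock)): least fixpoint, start Z0 = {n1, n3}, add states with every successor in Z. Already a fixed point.
Sat(AF (AG ((valid | lock) | lock))) = {n1, n3}
n8 ∉ Sat(AF (AG ((valid | lock) | lock))) = {n1, n3}, so the formula does not hold at n8.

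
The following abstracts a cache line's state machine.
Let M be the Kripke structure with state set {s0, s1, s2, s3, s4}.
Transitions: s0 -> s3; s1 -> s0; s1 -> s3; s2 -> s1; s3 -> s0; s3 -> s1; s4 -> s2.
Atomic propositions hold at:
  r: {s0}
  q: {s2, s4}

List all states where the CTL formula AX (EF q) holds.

EF q: least fixpoint, start Z0 = {s2, s4}, add states with some successor in Z. Already a fixed point.
Sat(EF q) = {s2, s4}
Sat(AX (EF q)) = {s : every successor in {s2, s4}} = {s4}

{s4}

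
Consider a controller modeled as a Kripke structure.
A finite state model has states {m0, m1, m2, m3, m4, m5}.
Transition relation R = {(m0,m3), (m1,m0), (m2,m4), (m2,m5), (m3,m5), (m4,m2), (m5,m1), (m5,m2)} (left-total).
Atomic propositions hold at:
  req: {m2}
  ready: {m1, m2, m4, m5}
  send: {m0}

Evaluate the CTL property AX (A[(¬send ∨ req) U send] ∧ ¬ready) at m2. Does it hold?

No

Sat(¬send) = {m1, m2, m3, m4, m5}
Sat(¬send ∨ req) = {m1, m2, m3, m4, m5}
A[(¬send ∨ req) U send]: least fixpoint, start Z0 = Sat(send) = {m0}, add states in Sat(¬send ∨ req) with every successor in Z. Z1 = {m0, m1}; fixed.
Sat(A[(¬send ∨ req) U send]) = {m0, m1}
Sat(¬ready) = {m0, m3}
Sat(A[(¬send ∨ req) U send] ∧ ¬ready) = {m0}
Sat(AX (A[(¬send ∨ req) U send] ∧ ¬ready)) = {s : every successor in {m0}} = {m1}
m2 ∉ Sat(AX (A[(¬send ∨ req) U send] ∧ ¬ready)) = {m1}, so the formula does not hold at m2.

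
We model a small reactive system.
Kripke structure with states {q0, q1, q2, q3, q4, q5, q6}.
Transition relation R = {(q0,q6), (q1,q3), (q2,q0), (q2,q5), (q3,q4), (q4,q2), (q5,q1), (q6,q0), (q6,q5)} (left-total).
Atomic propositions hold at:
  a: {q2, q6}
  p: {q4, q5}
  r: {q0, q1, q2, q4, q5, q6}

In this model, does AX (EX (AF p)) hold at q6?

AF p: least fixpoint, start Z0 = {q4, q5}, add states with every successor in Z. Z1 = {q3, q4, q5}; Z2 = {q1, q3, q4, q5}; fixed.
Sat(AF p) = {q1, q3, q4, q5}
Sat(EX (AF p)) = {s : some successor in {q1, q3, q4, q5}} = {q1, q2, q3, q5, q6}
Sat(AX (EX (AF p))) = {s : every successor in {q1, q2, q3, q5, q6}} = {q0, q1, q4, q5}
q6 ∉ Sat(AX (EX (AF p))) = {q0, q1, q4, q5}, so the formula does not hold at q6.

No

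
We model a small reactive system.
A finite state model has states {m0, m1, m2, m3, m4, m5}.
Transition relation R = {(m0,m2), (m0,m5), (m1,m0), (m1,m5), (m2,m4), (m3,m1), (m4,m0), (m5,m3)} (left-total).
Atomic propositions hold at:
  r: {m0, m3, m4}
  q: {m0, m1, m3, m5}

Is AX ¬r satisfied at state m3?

Yes

Sat(¬r) = {m1, m2, m5}
Sat(AX ¬r) = {s : every successor in {m1, m2, m5}} = {m0, m3}
m3 ∈ Sat(AX ¬r) = {m0, m3}, so the formula holds at m3.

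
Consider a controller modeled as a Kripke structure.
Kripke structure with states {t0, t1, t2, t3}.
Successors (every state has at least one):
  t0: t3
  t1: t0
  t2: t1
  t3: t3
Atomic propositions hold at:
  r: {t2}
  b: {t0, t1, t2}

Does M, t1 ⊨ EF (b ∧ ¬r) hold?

Yes

Sat(¬r) = {t0, t1, t3}
Sat(b ∧ ¬r) = {t0, t1}
EF (b ∧ ¬r): least fixpoint, start Z0 = {t0, t1}, add states with some successor in Z. Z1 = {t0, t1, t2}; fixed.
Sat(EF (b ∧ ¬r)) = {t0, t1, t2}
t1 ∈ Sat(EF (b ∧ ¬r)) = {t0, t1, t2}, so the formula holds at t1.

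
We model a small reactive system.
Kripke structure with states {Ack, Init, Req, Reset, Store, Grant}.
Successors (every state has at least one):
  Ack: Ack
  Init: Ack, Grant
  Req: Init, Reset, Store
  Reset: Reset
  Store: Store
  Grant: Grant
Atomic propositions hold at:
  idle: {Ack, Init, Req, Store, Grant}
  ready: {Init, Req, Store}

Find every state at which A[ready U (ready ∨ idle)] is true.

{Ack, Init, Req, Store, Grant}

Sat(ready ∨ idle) = {Ack, Init, Req, Store, Grant}
A[ready U (ready ∨ idle)]: least fixpoint, start Z0 = Sat((ready ∨ idle)) = {Ack, Init, Req, Store, Grant}, add states in Sat(ready) with every successor in Z. Already a fixed point.
Sat(A[ready U (ready ∨ idle)]) = {Ack, Init, Req, Store, Grant}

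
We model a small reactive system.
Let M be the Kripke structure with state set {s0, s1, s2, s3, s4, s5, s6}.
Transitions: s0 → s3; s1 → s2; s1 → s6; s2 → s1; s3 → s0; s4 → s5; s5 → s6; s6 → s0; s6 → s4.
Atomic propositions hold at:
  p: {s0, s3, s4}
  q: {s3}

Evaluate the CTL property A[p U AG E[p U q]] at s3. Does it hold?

Yes

E[p U q]: least fixpoint, start Z0 = Sat(q) = {s3}, add states in Sat(p) with some successor in Z. Z1 = {s0, s3}; fixed.
Sat(E[p U q]) = {s0, s3}
AG E[p U q]: greatest fixpoint, start Z0 = {s0, s3}, keep only states in Sat with every successor in Z. Already a fixed point.
Sat(AG E[p U q]) = {s0, s3}
A[p U AG E[p U q]]: least fixpoint, start Z0 = Sat(AG E[p U q]) = {s0, s3}, add states in Sat(p) with every successor in Z. Already a fixed point.
Sat(A[p U AG E[p U q]]) = {s0, s3}
s3 ∈ Sat(A[p U AG E[p U q]]) = {s0, s3}, so the formula holds at s3.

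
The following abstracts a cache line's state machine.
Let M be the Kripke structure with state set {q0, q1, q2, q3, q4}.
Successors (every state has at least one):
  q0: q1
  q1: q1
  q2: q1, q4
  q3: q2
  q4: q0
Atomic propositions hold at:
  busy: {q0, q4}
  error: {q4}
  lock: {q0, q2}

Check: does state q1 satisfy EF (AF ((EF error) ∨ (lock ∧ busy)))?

EF error: least fixpoint, start Z0 = {q4}, add states with some successor in Z. Z1 = {q2, q4}; Z2 = {q2, q3, q4}; fixed.
Sat(EF error) = {q2, q3, q4}
Sat(lock ∧ busy) = {q0}
Sat((EF error) ∨ (lock ∧ busy)) = {q0, q2, q3, q4}
AF ((EF error) ∨ (lock ∧ busy)): least fixpoint, start Z0 = {q0, q2, q3, q4}, add states with every successor in Z. Already a fixed point.
Sat(AF ((EF error) ∨ (lock ∧ busy))) = {q0, q2, q3, q4}
EF (AF ((EF error) ∨ (lock ∧ busy))): least fixpoint, start Z0 = {q0, q2, q3, q4}, add states with some successor in Z. Already a fixed point.
Sat(EF (AF ((EF error) ∨ (lock ∧ busy)))) = {q0, q2, q3, q4}
q1 ∉ Sat(EF (AF ((EF error) ∨ (lock ∧ busy)))) = {q0, q2, q3, q4}, so the formula does not hold at q1.

No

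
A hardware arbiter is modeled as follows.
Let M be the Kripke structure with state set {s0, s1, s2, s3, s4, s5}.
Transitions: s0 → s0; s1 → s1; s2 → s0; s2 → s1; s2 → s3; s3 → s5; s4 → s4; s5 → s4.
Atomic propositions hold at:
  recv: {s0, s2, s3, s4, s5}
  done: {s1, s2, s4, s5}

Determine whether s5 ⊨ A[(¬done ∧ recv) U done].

Sat(¬done) = {s0, s3}
Sat(¬done ∧ recv) = {s0, s3}
A[(¬done ∧ recv) U done]: least fixpoint, start Z0 = Sat(done) = {s1, s2, s4, s5}, add states in Sat(¬done ∧ recv) with every successor in Z. Z1 = {s1, s2, s3, s4, s5}; fixed.
Sat(A[(¬done ∧ recv) U done]) = {s1, s2, s3, s4, s5}
s5 ∈ Sat(A[(¬done ∧ recv) U done]) = {s1, s2, s3, s4, s5}, so the formula holds at s5.

Yes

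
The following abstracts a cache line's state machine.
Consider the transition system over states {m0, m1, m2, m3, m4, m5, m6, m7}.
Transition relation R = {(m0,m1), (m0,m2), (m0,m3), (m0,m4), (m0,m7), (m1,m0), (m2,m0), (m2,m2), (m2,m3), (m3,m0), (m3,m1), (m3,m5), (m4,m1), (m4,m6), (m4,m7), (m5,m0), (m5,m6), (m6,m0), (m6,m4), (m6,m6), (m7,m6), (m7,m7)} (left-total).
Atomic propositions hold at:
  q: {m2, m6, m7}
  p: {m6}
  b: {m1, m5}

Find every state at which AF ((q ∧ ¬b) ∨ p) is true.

{m2, m6, m7}

Sat(¬b) = {m0, m2, m3, m4, m6, m7}
Sat(q ∧ ¬b) = {m2, m6, m7}
Sat((q ∧ ¬b) ∨ p) = {m2, m6, m7}
AF ((q ∧ ¬b) ∨ p): least fixpoint, start Z0 = {m2, m6, m7}, add states with every successor in Z. Already a fixed point.
Sat(AF ((q ∧ ¬b) ∨ p)) = {m2, m6, m7}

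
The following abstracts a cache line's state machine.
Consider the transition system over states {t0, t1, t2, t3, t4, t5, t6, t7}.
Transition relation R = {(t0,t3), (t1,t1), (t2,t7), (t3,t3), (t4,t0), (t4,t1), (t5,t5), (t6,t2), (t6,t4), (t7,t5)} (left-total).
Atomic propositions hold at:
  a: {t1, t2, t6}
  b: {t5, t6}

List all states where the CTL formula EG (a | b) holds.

Sat(a | b) = {t1, t2, t5, t6}
EG (a | b): greatest fixpoint, start Z0 = {t1, t2, t5, t6}, keep only states in Sat with some successor in Z. Z1 = {t1, t5, t6}; Z2 = {t1, t5}; fixed.
Sat(EG (a | b)) = {t1, t5}

{t1, t5}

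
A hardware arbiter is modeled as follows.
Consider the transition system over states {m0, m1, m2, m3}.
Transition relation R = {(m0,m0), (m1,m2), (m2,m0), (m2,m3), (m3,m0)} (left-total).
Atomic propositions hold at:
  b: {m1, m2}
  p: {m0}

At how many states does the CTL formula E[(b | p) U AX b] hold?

Sat(b | p) = {m0, m1, m2}
Sat(AX b) = {s : every successor in {m1, m2}} = {m1}
E[(b | p) U AX b]: least fixpoint, start Z0 = Sat(AX b) = {m1}, add states in Sat(b | p) with some successor in Z. Already a fixed point.
Sat(E[(b | p) U AX b]) = {m1}
|Sat(E[(b | p) U AX b])| = |{m1}| = 1.

1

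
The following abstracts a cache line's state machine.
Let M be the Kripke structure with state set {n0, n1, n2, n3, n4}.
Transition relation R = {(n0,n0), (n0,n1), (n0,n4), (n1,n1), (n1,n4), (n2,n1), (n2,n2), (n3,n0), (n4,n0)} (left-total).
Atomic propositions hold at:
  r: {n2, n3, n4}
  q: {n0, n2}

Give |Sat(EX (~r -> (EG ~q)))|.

Sat(~r) = {n0, n1}
Sat(~q) = {n1, n3, n4}
EG ~q: greatest fixpoint, start Z0 = {n1, n3, n4}, keep only states in Sat with some successor in Z. Z1 = {n1}; fixed.
Sat(EG ~q) = {n1}
Sat(~r -> (EG ~q)) = {n1, n2, n3, n4}
Sat(EX (~r -> (EG ~q))) = {s : some successor in {n1, n2, n3, n4}} = {n0, n1, n2}
|Sat(EX (~r -> (EG ~q)))| = |{n0, n1, n2}| = 3.

3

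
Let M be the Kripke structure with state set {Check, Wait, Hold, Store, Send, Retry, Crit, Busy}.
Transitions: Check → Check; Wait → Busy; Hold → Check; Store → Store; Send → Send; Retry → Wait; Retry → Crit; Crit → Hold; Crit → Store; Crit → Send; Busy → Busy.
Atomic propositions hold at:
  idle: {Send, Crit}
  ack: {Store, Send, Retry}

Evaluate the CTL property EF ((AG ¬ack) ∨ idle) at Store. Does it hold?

No

Sat(¬ack) = {Check, Wait, Hold, Crit, Busy}
AG ¬ack: greatest fixpoint, start Z0 = {Check, Wait, Hold, Crit, Busy}, keep only states in Sat with every successor in Z. Z1 = {Check, Wait, Hold, Busy}; fixed.
Sat(AG ¬ack) = {Check, Wait, Hold, Busy}
Sat((AG ¬ack) ∨ idle) = {Check, Wait, Hold, Send, Crit, Busy}
EF ((AG ¬ack) ∨ idle): least fixpoint, start Z0 = {Check, Wait, Hold, Send, Crit, Busy}, add states with some successor in Z. Z1 = {Check, Wait, Hold, Send, Retry, Crit, Busy}; fixed.
Sat(EF ((AG ¬ack) ∨ idle)) = {Check, Wait, Hold, Send, Retry, Crit, Busy}
Store ∉ Sat(EF ((AG ¬ack) ∨ idle)) = {Check, Wait, Hold, Send, Retry, Crit, Busy}, so the formula does not hold at Store.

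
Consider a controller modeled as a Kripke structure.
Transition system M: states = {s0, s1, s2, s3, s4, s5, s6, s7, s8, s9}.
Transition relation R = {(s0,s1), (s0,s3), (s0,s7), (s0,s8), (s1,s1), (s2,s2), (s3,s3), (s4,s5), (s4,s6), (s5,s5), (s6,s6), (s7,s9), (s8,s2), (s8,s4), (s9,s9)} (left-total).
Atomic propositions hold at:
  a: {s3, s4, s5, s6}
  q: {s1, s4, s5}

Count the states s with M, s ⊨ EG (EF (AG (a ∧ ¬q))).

5

Sat(¬q) = {s0, s2, s3, s6, s7, s8, s9}
Sat(a ∧ ¬q) = {s3, s6}
AG (a ∧ ¬q): greatest fixpoint, start Z0 = {s3, s6}, keep only states in Sat with every successor in Z. Already a fixed point.
Sat(AG (a ∧ ¬q)) = {s3, s6}
EF (AG (a ∧ ¬q)): least fixpoint, start Z0 = {s3, s6}, add states with some successor in Z. Z1 = {s0, s3, s4, s6}; Z2 = {s0, s3, s4, s6, s8}; fixed.
Sat(EF (AG (a ∧ ¬q))) = {s0, s3, s4, s6, s8}
EG (EF (AG (a ∧ ¬q))): greatest fixpoint, start Z0 = {s0, s3, s4, s6, s8}, keep only states in Sat with some successor in Z. Already a fixed point.
Sat(EG (EF (AG (a ∧ ¬q)))) = {s0, s3, s4, s6, s8}
|Sat(EG (EF (AG (a ∧ ¬q))))| = |{s0, s3, s4, s6, s8}| = 5.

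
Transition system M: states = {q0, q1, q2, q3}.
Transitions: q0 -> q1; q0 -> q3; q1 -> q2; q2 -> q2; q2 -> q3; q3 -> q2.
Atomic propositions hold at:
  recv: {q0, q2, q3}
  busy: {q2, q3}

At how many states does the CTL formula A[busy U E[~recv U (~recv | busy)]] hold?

3

Sat(~recv) = {q1}
Sat(~recv | busy) = {q1, q2, q3}
E[~recv U (~recv | busy)]: least fixpoint, start Z0 = Sat((~recv | busy)) = {q1, q2, q3}, add states in Sat(~recv) with some successor in Z. Already a fixed point.
Sat(E[~recv U (~recv | busy)]) = {q1, q2, q3}
A[busy U E[~recv U (~recv | busy)]]: least fixpoint, start Z0 = Sat(E[~recv U (~recv | busy)]) = {q1, q2, q3}, add states in Sat(busy) with every successor in Z. Already a fixed point.
Sat(A[busy U E[~recv U (~recv | busy)]]) = {q1, q2, q3}
|Sat(A[busy U E[~recv U (~recv | busy)]])| = |{q1, q2, q3}| = 3.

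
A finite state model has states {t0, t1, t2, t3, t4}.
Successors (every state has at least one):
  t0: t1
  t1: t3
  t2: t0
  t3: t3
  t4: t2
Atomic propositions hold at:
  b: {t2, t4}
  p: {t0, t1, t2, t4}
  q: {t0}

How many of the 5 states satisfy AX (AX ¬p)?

3

Sat(¬p) = {t3}
Sat(AX ¬p) = {s : every successor in {t3}} = {t1, t3}
Sat(AX (AX ¬p)) = {s : every successor in {t1, t3}} = {t0, t1, t3}
|Sat(AX (AX ¬p))| = |{t0, t1, t3}| = 3.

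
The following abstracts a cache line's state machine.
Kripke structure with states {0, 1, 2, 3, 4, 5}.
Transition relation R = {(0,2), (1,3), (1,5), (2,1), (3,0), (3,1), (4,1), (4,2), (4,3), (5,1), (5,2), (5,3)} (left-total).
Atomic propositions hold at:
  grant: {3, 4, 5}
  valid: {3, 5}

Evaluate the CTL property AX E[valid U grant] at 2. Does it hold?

E[valid U grant]: least fixpoint, start Z0 = Sat(grant) = {3, 4, 5}, add states in Sat(valid) with some successor in Z. Already a fixed point.
Sat(E[valid U grant]) = {3, 4, 5}
Sat(AX E[valid U grant]) = {s : every successor in {3, 4, 5}} = {1}
2 ∉ Sat(AX E[valid U grant]) = {1}, so the formula does not hold at 2.

No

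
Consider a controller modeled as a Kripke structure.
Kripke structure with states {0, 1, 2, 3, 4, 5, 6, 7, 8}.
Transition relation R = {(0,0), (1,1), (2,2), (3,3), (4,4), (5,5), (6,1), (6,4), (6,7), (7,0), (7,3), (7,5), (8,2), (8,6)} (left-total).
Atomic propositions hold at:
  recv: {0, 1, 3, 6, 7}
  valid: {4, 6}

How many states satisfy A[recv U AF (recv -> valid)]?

Sat(recv -> valid) = {2, 4, 5, 6, 8}
AF (recv -> valid): least fixpoint, start Z0 = {2, 4, 5, 6, 8}, add states with every successor in Z. Already a fixed point.
Sat(AF (recv -> valid)) = {2, 4, 5, 6, 8}
A[recv U AF (recv -> valid)]: least fixpoint, start Z0 = Sat(AF (recv -> valid)) = {2, 4, 5, 6, 8}, add states in Sat(recv) with every successor in Z. Already a fixed point.
Sat(A[recv U AF (recv -> valid)]) = {2, 4, 5, 6, 8}
|Sat(A[recv U AF (recv -> valid)])| = |{2, 4, 5, 6, 8}| = 5.

5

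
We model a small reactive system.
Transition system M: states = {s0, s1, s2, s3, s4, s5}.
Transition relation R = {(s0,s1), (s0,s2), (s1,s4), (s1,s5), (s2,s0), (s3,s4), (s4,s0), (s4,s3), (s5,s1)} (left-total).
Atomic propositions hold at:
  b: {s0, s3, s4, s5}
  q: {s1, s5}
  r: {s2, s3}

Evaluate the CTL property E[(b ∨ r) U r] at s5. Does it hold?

Sat(b ∨ r) = {s0, s2, s3, s4, s5}
E[(b ∨ r) U r]: least fixpoint, start Z0 = Sat(r) = {s2, s3}, add states in Sat(b ∨ r) with some successor in Z. Z1 = {s0, s2, s3, s4}; fixed.
Sat(E[(b ∨ r) U r]) = {s0, s2, s3, s4}
s5 ∉ Sat(E[(b ∨ r) U r]) = {s0, s2, s3, s4}, so the formula does not hold at s5.

No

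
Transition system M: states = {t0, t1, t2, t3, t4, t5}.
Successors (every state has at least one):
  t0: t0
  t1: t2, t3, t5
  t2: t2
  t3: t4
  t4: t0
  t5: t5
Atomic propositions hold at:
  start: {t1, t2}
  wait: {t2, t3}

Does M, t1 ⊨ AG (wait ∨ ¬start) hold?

Sat(¬start) = {t0, t3, t4, t5}
Sat(wait ∨ ¬start) = {t0, t2, t3, t4, t5}
AG (wait ∨ ¬start): greatest fixpoint, start Z0 = {t0, t2, t3, t4, t5}, keep only states in Sat with every successor in Z. Already a fixed point.
Sat(AG (wait ∨ ¬start)) = {t0, t2, t3, t4, t5}
t1 ∉ Sat(AG (wait ∨ ¬start)) = {t0, t2, t3, t4, t5}, so the formula does not hold at t1.

No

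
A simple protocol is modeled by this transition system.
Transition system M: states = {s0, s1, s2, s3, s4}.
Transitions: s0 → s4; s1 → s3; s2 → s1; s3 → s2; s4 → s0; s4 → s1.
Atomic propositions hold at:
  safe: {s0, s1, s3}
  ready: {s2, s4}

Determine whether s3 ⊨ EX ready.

Yes

Sat(EX ready) = {s : some successor in {s2, s4}} = {s0, s3}
s3 ∈ Sat(EX ready) = {s0, s3}, so the formula holds at s3.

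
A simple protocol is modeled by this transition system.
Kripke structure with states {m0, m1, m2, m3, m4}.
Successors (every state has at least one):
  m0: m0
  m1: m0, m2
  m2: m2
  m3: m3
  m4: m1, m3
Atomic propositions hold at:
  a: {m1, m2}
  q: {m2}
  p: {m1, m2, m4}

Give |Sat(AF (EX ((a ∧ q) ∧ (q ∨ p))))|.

Sat(a ∧ q) = {m2}
Sat(q ∨ p) = {m1, m2, m4}
Sat((a ∧ q) ∧ (q ∨ p)) = {m2}
Sat(EX ((a ∧ q) ∧ (q ∨ p))) = {s : some successor in {m2}} = {m1, m2}
AF (EX ((a ∧ q) ∧ (q ∨ p))): least fixpoint, start Z0 = {m1, m2}, add states with every successor in Z. Already a fixed point.
Sat(AF (EX ((a ∧ q) ∧ (q ∨ p)))) = {m1, m2}
|Sat(AF (EX ((a ∧ q) ∧ (q ∨ p))))| = |{m1, m2}| = 2.

2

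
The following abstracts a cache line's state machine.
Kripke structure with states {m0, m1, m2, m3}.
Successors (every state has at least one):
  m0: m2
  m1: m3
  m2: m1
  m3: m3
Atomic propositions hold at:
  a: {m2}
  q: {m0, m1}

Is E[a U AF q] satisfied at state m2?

Yes

AF q: least fixpoint, start Z0 = {m0, m1}, add states with every successor in Z. Z1 = {m0, m1, m2}; fixed.
Sat(AF q) = {m0, m1, m2}
E[a U AF q]: least fixpoint, start Z0 = Sat(AF q) = {m0, m1, m2}, add states in Sat(a) with some successor in Z. Already a fixed point.
Sat(E[a U AF q]) = {m0, m1, m2}
m2 ∈ Sat(E[a U AF q]) = {m0, m1, m2}, so the formula holds at m2.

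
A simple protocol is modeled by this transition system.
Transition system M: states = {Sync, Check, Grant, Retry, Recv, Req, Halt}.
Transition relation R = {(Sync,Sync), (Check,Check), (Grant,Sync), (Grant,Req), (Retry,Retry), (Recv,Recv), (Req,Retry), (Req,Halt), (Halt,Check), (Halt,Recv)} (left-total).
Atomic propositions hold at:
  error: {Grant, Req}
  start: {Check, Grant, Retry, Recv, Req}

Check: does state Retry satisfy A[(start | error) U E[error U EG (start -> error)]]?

Sat(start | error) = {Check, Grant, Retry, Recv, Req}
Sat(start -> error) = {Sync, Grant, Req, Halt}
EG (start -> error): greatest fixpoint, start Z0 = {Sync, Grant, Req, Halt}, keep only states in Sat with some successor in Z. Z1 = {Sync, Grant, Req}; Z2 = {Sync, Grant}; fixed.
Sat(EG (start -> error)) = {Sync, Grant}
E[error U EG (start -> error)]: least fixpoint, start Z0 = Sat(EG (start -> error)) = {Sync, Grant}, add states in Sat(error) with some successor in Z. Already a fixed point.
Sat(E[error U EG (start -> error)]) = {Sync, Grant}
A[(start | error) U E[error U EG (start -> error)]]: least fixpoint, start Z0 = Sat(E[error U EG (start -> error)]) = {Sync, Grant}, add states in Sat(start | error) with every successor in Z. Already a fixed point.
Sat(A[(start | error) U E[error U EG (start -> error)]]) = {Sync, Grant}
Retry ∉ Sat(A[(start | error) U E[error U EG (start -> error)]]) = {Sync, Grant}, so the formula does not hold at Retry.

No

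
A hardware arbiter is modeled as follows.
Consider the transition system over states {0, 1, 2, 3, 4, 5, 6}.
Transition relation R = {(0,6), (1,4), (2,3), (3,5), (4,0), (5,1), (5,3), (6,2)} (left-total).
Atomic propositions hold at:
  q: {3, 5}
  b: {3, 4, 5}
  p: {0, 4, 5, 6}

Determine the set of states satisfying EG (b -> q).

Sat(b -> q) = {0, 1, 2, 3, 5, 6}
EG (b -> q): greatest fixpoint, start Z0 = {0, 1, 2, 3, 5, 6}, keep only states in Sat with some successor in Z. Z1 = {0, 2, 3, 5, 6}; fixed.
Sat(EG (b -> q)) = {0, 2, 3, 5, 6}

{0, 2, 3, 5, 6}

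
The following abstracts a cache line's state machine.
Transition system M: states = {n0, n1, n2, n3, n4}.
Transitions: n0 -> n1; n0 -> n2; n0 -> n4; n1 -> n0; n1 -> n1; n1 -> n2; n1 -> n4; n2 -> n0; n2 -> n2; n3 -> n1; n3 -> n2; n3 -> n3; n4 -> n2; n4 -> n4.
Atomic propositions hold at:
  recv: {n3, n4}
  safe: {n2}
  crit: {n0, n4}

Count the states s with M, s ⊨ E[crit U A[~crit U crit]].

2

Sat(~crit) = {n1, n2, n3}
A[~crit U crit]: least fixpoint, start Z0 = Sat(crit) = {n0, n4}, add states in Sat(~crit) with every successor in Z. Already a fixed point.
Sat(A[~crit U crit]) = {n0, n4}
E[crit U A[~crit U crit]]: least fixpoint, start Z0 = Sat(A[~crit U crit]) = {n0, n4}, add states in Sat(crit) with some successor in Z. Already a fixed point.
Sat(E[crit U A[~crit U crit]]) = {n0, n4}
|Sat(E[crit U A[~crit U crit]])| = |{n0, n4}| = 2.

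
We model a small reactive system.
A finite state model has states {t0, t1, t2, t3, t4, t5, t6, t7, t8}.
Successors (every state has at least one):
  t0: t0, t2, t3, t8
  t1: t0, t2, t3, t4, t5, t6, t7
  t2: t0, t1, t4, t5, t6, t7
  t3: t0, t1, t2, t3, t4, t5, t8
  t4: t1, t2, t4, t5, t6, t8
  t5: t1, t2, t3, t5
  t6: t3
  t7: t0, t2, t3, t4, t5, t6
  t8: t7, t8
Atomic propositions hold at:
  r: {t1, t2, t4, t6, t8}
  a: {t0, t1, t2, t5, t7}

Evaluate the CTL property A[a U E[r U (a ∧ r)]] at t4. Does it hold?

Sat(a ∧ r) = {t1, t2}
E[r U (a ∧ r)]: least fixpoint, start Z0 = Sat((a ∧ r)) = {t1, t2}, add states in Sat(r) with some successor in Z. Z1 = {t1, t2, t4}; fixed.
Sat(E[r U (a ∧ r)]) = {t1, t2, t4}
A[a U E[r U (a ∧ r)]]: least fixpoint, start Z0 = Sat(E[r U (a ∧ r)]) = {t1, t2, t4}, add states in Sat(a) with every successor in Z. Already a fixed point.
Sat(A[a U E[r U (a ∧ r)]]) = {t1, t2, t4}
t4 ∈ Sat(A[a U E[r U (a ∧ r)]]) = {t1, t2, t4}, so the formula holds at t4.

Yes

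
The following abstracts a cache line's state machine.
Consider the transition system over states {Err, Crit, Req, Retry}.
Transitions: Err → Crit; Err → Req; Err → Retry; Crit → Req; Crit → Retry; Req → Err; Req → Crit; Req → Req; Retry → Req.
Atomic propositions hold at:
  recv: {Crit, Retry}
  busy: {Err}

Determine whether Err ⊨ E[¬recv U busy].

Yes

Sat(¬recv) = {Err, Req}
E[¬recv U busy]: least fixpoint, start Z0 = Sat(busy) = {Err}, add states in Sat(¬recv) with some successor in Z. Z1 = {Err, Req}; fixed.
Sat(E[¬recv U busy]) = {Err, Req}
Err ∈ Sat(E[¬recv U busy]) = {Err, Req}, so the formula holds at Err.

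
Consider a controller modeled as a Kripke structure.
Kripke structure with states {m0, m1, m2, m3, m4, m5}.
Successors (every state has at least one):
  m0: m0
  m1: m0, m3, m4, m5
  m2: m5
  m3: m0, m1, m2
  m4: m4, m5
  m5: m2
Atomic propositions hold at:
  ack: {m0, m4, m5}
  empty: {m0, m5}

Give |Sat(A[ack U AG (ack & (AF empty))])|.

1

AF empty: least fixpoint, start Z0 = {m0, m5}, add states with every successor in Z. Z1 = {m0, m2, m5}; fixed.
Sat(AF empty) = {m0, m2, m5}
Sat(ack & (AF empty)) = {m0, m5}
AG (ack & (AF empty)): greatest fixpoint, start Z0 = {m0, m5}, keep only states in Sat with every successor in Z. Z1 = {m0}; fixed.
Sat(AG (ack & (AF empty))) = {m0}
A[ack U AG (ack & (AF empty))]: least fixpoint, start Z0 = Sat(AG (ack & (AF empty))) = {m0}, add states in Sat(ack) with every successor in Z. Already a fixed point.
Sat(A[ack U AG (ack & (AF empty))]) = {m0}
|Sat(A[ack U AG (ack & (AF empty))])| = |{m0}| = 1.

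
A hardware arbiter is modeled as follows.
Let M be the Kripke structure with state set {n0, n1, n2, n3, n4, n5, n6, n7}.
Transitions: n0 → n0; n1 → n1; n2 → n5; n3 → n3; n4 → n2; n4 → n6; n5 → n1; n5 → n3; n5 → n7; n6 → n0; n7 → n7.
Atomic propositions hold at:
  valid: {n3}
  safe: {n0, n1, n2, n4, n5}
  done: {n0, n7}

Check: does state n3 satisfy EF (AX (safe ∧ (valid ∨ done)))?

Sat(valid ∨ done) = {n0, n3, n7}
Sat(safe ∧ (valid ∨ done)) = {n0}
Sat(AX (safe ∧ (valid ∨ done))) = {s : every successor in {n0}} = {n0, n6}
EF (AX (safe ∧ (valid ∨ done))): least fixpoint, start Z0 = {n0, n6}, add states with some successor in Z. Z1 = {n0, n4, n6}; fixed.
Sat(EF (AX (safe ∧ (valid ∨ done)))) = {n0, n4, n6}
n3 ∉ Sat(EF (AX (safe ∧ (valid ∨ done)))) = {n0, n4, n6}, so the formula does not hold at n3.

No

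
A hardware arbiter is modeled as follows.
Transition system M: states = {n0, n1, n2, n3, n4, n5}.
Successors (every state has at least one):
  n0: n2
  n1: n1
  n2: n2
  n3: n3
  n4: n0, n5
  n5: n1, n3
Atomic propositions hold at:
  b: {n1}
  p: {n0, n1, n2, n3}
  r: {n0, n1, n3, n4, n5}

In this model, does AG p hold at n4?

No

AG p: greatest fixpoint, start Z0 = {n0, n1, n2, n3}, keep only states in Sat with every successor in Z. Already a fixed point.
Sat(AG p) = {n0, n1, n2, n3}
n4 ∉ Sat(AG p) = {n0, n1, n2, n3}, so the formula does not hold at n4.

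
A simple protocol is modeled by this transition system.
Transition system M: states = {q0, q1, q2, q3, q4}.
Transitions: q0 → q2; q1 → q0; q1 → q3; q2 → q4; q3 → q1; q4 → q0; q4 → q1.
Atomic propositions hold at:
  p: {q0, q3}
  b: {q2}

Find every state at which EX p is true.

Sat(EX p) = {s : some successor in {q0, q3}} = {q1, q4}

{q1, q4}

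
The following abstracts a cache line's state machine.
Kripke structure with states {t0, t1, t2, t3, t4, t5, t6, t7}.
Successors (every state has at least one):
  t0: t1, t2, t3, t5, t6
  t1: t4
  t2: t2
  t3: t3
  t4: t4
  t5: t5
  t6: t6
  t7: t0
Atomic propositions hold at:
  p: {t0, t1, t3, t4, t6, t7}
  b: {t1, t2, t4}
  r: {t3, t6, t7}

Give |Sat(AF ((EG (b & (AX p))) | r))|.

Sat(AX p) = {s : every successor in {t0, t1, t3, t4, t6, t7}} = {t1, t3, t4, t6, t7}
Sat(b & (AX p)) = {t1, t4}
EG (b & (AX p)): greatest fixpoint, start Z0 = {t1, t4}, keep only states in Sat with some successor in Z. Already a fixed point.
Sat(EG (b & (AX p))) = {t1, t4}
Sat((EG (b & (AX p))) | r) = {t1, t3, t4, t6, t7}
AF ((EG (b & (AX p))) | r): least fixpoint, start Z0 = {t1, t3, t4, t6, t7}, add states with every successor in Z. Already a fixed point.
Sat(AF ((EG (b & (AX p))) | r)) = {t1, t3, t4, t6, t7}
|Sat(AF ((EG (b & (AX p))) | r))| = |{t1, t3, t4, t6, t7}| = 5.

5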